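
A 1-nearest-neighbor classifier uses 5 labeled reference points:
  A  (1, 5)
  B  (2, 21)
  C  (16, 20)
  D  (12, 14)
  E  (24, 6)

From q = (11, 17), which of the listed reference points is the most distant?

E

Compare squared distances (the ordering matches that of the actual distances):
|qA|² = (11−1)² + (17−5)² = 100 + 144 = 244
|qB|² = (11−2)² + (17−21)² = 81 + 16 = 97
|qC|² = (11−16)² + (17−20)² = 25 + 9 = 34
|qD|² = (11−12)² + (17−14)² = 1 + 9 = 10
|qE|² = (11−24)² + (17−6)² = 169 + 121 = 290
The largest is to E.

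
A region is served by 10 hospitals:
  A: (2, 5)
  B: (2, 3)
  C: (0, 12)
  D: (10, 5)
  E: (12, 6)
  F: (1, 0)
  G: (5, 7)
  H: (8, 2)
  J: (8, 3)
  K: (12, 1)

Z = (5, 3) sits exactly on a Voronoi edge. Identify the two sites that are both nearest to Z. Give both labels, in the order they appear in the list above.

Squared distances from Z to each site:
|ZA|² = 9 + 4 = 13
|ZB|² = 9 + 0 = 9
|ZC|² = 25 + 81 = 106
|ZD|² = 25 + 4 = 29
|ZE|² = 49 + 9 = 58
|ZF|² = 16 + 9 = 25
|ZG|² = 0 + 16 = 16
|ZH|² = 9 + 1 = 10
|ZJ|² = 9 + 0 = 9
|ZK|² = 49 + 4 = 53
Z is equidistant from B and J (both at squared distance 9), and every other site is strictly farther — so Z lies on the B–J Voronoi edge.

B and J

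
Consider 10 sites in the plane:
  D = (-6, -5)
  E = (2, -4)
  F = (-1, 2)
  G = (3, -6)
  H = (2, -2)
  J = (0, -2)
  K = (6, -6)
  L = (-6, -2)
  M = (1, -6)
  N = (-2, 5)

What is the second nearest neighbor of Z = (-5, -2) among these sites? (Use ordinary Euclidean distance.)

D

Compare squared distances (the ordering matches that of the actual distances):
|ZD|² = 1 + 9 = 10
|ZE|² = 49 + 4 = 53
|ZF|² = 16 + 16 = 32
|ZG|² = 64 + 16 = 80
|ZH|² = 49 + 0 = 49
|ZJ|² = 25 + 0 = 25
|ZK|² = 121 + 16 = 137
|ZL|² = 1 + 0 = 1
|ZM|² = 36 + 16 = 52
|ZN|² = 9 + 49 = 58
Sorted ascending: L, D, J, … — the second-nearest is D.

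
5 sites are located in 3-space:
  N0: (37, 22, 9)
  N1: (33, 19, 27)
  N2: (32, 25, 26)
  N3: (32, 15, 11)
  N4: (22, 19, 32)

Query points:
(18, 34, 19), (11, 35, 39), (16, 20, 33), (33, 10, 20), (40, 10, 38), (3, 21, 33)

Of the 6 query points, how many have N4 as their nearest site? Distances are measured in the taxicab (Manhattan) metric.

3

(18, 34, 19) — d to each: N0:41, N1:38, N2:30, N3:41, N4:32 → nearest is N2
(11, 35, 39) — d to each: N0:69, N1:50, N2:44, N3:69, N4:34 → nearest is N4
(16, 20, 33) — d to each: N0:47, N1:24, N2:28, N3:43, N4:8 → nearest is N4
(33, 10, 20) — d to each: N0:27, N1:16, N2:22, N3:15, N4:32 → nearest is N3
(40, 10, 38) — d to each: N0:44, N1:27, N2:35, N3:40, N4:33 → nearest is N1
(3, 21, 33) — d to each: N0:59, N1:38, N2:40, N3:57, N4:22 → nearest is N4
3 of the 6 points have N4 as nearest.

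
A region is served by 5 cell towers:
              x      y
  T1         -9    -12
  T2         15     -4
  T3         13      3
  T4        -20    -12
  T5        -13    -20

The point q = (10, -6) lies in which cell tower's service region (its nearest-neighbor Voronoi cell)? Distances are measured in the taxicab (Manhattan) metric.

T2

d(q,T1) = |10−(-9)| + |-6−(-12)| = 19 + 6 = 25
d(q,T2) = |10−15| + |-6−(-4)| = 5 + 2 = 7
d(q,T3) = |10−13| + |-6−3| = 3 + 9 = 12
d(q,T4) = |10−(-20)| + |-6−(-12)| = 30 + 6 = 36
d(q,T5) = |10−(-13)| + |-6−(-20)| = 23 + 14 = 37
The smallest is to T2, so q lies in the Voronoi region of T2.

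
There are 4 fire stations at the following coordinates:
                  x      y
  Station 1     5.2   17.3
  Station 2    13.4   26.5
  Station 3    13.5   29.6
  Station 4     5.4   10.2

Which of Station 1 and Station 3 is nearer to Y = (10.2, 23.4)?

Station 3

Compare squared distances:
d²(Y, Station 1) = (10.2−5.2)² + (23.4−17.3)² = 25 + 37.21 = 62.21
d²(Y, Station 3) = (10.2−13.5)² + (23.4−29.6)² = 10.89 + 38.44 = 49.33
62.21 > 49.33, so Station 3 is closer.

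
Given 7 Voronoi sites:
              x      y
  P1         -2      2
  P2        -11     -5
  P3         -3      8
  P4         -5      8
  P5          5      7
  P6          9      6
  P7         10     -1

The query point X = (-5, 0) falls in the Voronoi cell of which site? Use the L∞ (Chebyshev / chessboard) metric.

d(X,P1) = max(3, 2) = 3
d(X,P2) = max(6, 5) = 6
d(X,P3) = max(2, 8) = 8
d(X,P4) = max(0, 8) = 8
d(X,P5) = max(10, 7) = 10
d(X,P6) = max(14, 6) = 14
d(X,P7) = max(15, 1) = 15
The smallest is to P1, so X lies in the Voronoi region of P1.

P1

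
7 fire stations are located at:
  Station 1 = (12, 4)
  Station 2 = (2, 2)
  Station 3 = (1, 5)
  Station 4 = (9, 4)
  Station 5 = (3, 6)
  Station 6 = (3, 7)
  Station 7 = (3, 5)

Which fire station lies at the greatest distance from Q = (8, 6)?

Station 2

Squared Euclidean distances:
d²(Q, Station 1) = (8−12)² + (6−4)² = 16 + 4 = 20
d²(Q, Station 2) = (8−2)² + (6−2)² = 36 + 16 = 52
d²(Q, Station 3) = (8−1)² + (6−5)² = 49 + 1 = 50
d²(Q, Station 4) = (8−9)² + (6−4)² = 1 + 4 = 5
d²(Q, Station 5) = (8−3)² + (6−6)² = 25 + 0 = 25
d²(Q, Station 6) = (8−3)² + (6−7)² = 25 + 1 = 26
d²(Q, Station 7) = (8−3)² + (6−5)² = 25 + 1 = 26
The largest is to Station 2.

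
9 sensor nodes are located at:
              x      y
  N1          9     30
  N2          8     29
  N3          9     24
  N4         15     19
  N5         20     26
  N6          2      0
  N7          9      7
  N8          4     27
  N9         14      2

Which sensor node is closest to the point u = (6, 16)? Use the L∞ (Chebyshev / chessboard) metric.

d(u,N1) = max(3, 14) = 14
d(u,N2) = max(2, 13) = 13
d(u,N3) = max(3, 8) = 8
d(u,N4) = max(9, 3) = 9
d(u,N5) = max(14, 10) = 14
d(u,N6) = max(4, 16) = 16
d(u,N7) = max(3, 9) = 9
d(u,N8) = max(2, 11) = 11
d(u,N9) = max(8, 14) = 14
Minimum is at N3.

N3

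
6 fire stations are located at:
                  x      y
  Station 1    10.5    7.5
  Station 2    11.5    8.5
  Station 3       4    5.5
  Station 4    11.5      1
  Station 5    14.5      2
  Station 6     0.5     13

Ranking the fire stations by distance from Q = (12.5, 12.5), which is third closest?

Compare squared distances (the ordering matches that of the actual distances):
d²(Q, Station 1) = (12.5−10.5)² + (12.5−7.5)² = 4 + 25 = 29
d²(Q, Station 2) = (12.5−11.5)² + (12.5−8.5)² = 1 + 16 = 17
d²(Q, Station 3) = (12.5−4)² + (12.5−5.5)² = 72.25 + 49 = 121.25
d²(Q, Station 4) = (12.5−11.5)² + (12.5−1)² = 1 + 132.25 = 133.25
d²(Q, Station 5) = (12.5−14.5)² + (12.5−2)² = 4 + 110.25 = 114.25
d²(Q, Station 6) = (12.5−0.5)² + (12.5−13)² = 144 + 0.25 = 144.25
Sorted ascending: Station 2, Station 1, Station 5, Station 3, … — the third-nearest is Station 5.

Station 5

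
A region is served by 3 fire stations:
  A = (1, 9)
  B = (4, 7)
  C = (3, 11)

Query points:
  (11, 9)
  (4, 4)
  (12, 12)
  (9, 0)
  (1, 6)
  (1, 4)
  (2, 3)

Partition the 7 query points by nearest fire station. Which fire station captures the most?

B

(11, 9) — d² to each: A:100, B:53, C:68 → nearest is B
(4, 4) — d² to each: A:34, B:9, C:50 → nearest is B
(12, 12) — d² to each: A:130, B:89, C:82 → nearest is C
(9, 0) — d² to each: A:145, B:74, C:157 → nearest is B
(1, 6) — d² to each: A:9, B:10, C:29 → nearest is A
(1, 4) — d² to each: A:25, B:18, C:53 → nearest is B
(2, 3) — d² to each: A:37, B:20, C:65 → nearest is B
Tally — A:1, B:5, C:1. B captures the most (5).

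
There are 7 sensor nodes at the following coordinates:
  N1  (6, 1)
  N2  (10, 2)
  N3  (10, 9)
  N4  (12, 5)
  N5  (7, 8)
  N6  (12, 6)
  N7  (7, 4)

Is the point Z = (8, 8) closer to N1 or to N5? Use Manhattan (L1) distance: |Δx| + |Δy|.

d(Z,N1) = |8−6| + |8−1| = 2 + 7 = 9
d(Z,N5) = |8−7| + |8−8| = 1 + 0 = 1
9 > 1, so N5 is closer.

N5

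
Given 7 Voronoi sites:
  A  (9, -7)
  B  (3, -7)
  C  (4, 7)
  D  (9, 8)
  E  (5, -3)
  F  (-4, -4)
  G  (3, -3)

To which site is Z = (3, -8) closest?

Compare squared distances (the ordering matches that of the actual distances):
|ZA|² = (3−9)² + (-8−(-7))² = 36 + 1 = 37
|ZB|² = (3−3)² + (-8−(-7))² = 0 + 1 = 1
|ZC|² = (3−4)² + (-8−7)² = 1 + 225 = 226
|ZD|² = (3−9)² + (-8−8)² = 36 + 256 = 292
|ZE|² = (3−5)² + (-8−(-3))² = 4 + 25 = 29
|ZF|² = (3−(-4))² + (-8−(-4))² = 49 + 16 = 65
|ZG|² = (3−3)² + (-8−(-3))² = 0 + 25 = 25
B is nearest.

B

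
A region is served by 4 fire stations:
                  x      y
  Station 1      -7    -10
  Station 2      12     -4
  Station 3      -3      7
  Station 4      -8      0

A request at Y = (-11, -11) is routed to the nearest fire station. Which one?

Station 1

Since √ is increasing, it suffices to compare squared distances:
d²(Y, Station 1) = (-11−(-7))² + (-11−(-10))² = 16 + 1 = 17
d²(Y, Station 2) = (-11−12)² + (-11−(-4))² = 529 + 49 = 578
d²(Y, Station 3) = (-11−(-3))² + (-11−7)² = 64 + 324 = 388
d²(Y, Station 4) = (-11−(-8))² + (-11−0)² = 9 + 121 = 130
The smallest is to Station 1, so Y lies in the Voronoi region of Station 1.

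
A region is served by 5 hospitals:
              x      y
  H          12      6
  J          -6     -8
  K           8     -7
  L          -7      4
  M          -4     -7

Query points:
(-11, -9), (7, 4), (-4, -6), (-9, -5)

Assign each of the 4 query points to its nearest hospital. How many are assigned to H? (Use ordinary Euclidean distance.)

(-11, -9) — d² to each: H:754, J:26, K:365, L:185, M:53 → nearest is J
(7, 4) — d² to each: H:29, J:313, K:122, L:196, M:242 → nearest is H
(-4, -6) — d² to each: H:400, J:8, K:145, L:109, M:1 → nearest is M
(-9, -5) — d² to each: H:562, J:18, K:293, L:85, M:29 → nearest is J
1 of the 4 points has H as nearest.

1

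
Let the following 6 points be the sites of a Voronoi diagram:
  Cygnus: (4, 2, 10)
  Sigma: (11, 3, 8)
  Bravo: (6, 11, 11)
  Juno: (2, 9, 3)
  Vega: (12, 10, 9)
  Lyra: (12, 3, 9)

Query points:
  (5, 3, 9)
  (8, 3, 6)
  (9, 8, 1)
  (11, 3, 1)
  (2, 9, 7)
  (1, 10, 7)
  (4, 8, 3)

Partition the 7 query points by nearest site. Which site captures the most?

Juno

(5, 3, 9) — d² to each: Cygnus:3, Sigma:37, Bravo:69, Juno:81, Vega:98, Lyra:49 → nearest is Cygnus
(8, 3, 6) — d² to each: Cygnus:33, Sigma:13, Bravo:93, Juno:81, Vega:74, Lyra:25 → nearest is Sigma
(9, 8, 1) — d² to each: Cygnus:142, Sigma:78, Bravo:118, Juno:54, Vega:77, Lyra:98 → nearest is Juno
(11, 3, 1) — d² to each: Cygnus:131, Sigma:49, Bravo:189, Juno:121, Vega:114, Lyra:65 → nearest is Sigma
(2, 9, 7) — d² to each: Cygnus:62, Sigma:118, Bravo:36, Juno:16, Vega:105, Lyra:140 → nearest is Juno
(1, 10, 7) — d² to each: Cygnus:82, Sigma:150, Bravo:42, Juno:18, Vega:125, Lyra:174 → nearest is Juno
(4, 8, 3) — d² to each: Cygnus:85, Sigma:99, Bravo:77, Juno:5, Vega:104, Lyra:125 → nearest is Juno
Tally — Cygnus:1, Sigma:2, Juno:4. Juno captures the most (4).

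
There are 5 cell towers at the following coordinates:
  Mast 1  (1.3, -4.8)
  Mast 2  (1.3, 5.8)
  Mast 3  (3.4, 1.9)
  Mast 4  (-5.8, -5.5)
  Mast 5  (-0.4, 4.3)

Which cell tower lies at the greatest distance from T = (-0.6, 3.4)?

Compare squared distances (the ordering matches that of the actual distances):
d²(T, Mast 1) = (-0.6−1.3)² + (3.4−(-4.8))² = 3.61 + 67.24 = 70.85
d²(T, Mast 2) = (-0.6−1.3)² + (3.4−5.8)² = 3.61 + 5.76 = 9.37
d²(T, Mast 3) = (-0.6−3.4)² + (3.4−1.9)² = 16 + 2.25 = 18.25
d²(T, Mast 4) = (-0.6−(-5.8))² + (3.4−(-5.5))² = 27.04 + 79.21 = 106.25
d²(T, Mast 5) = (-0.6−(-0.4))² + (3.4−4.3)² = 0.04 + 0.81 = 0.85
The largest is to Mast 4.

Mast 4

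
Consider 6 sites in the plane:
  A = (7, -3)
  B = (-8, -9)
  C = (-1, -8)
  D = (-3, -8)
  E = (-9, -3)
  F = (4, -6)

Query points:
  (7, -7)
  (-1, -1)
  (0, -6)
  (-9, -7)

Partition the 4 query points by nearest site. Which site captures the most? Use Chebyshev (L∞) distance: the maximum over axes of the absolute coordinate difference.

F

(7, -7) — d to each: A:4, B:15, C:8, D:10, E:16, F:3 → nearest is F
(-1, -1) — d to each: A:8, B:8, C:7, D:7, E:8, F:5 → nearest is F
(0, -6) — d to each: A:7, B:8, C:2, D:3, E:9, F:4 → nearest is C
(-9, -7) — d to each: A:16, B:2, C:8, D:6, E:4, F:13 → nearest is B
Tally — B:1, C:1, F:2. F captures the most (2).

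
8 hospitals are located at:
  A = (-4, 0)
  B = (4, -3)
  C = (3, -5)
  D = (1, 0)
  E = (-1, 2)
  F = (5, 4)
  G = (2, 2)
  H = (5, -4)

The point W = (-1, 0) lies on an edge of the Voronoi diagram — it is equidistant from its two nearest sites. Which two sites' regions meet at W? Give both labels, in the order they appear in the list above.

Squared distances from W to each site:
|WA|² = 9 + 0 = 9
|WB|² = 25 + 9 = 34
|WC|² = 16 + 25 = 41
|WD|² = 4 + 0 = 4
|WE|² = 0 + 4 = 4
|WF|² = 36 + 16 = 52
|WG|² = 9 + 4 = 13
|WH|² = 36 + 16 = 52
W is equidistant from D and E (both at squared distance 4), and every other site is strictly farther — so W lies on the D–E Voronoi edge.

D and E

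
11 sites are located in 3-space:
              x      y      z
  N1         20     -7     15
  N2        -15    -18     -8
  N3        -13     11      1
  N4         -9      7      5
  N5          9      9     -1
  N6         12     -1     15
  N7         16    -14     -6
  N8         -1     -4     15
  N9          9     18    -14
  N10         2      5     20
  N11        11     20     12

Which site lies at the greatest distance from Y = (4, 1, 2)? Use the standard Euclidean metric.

Since √ is increasing, it suffices to compare squared distances:
|YN1|² = (4−20)² + (1−(-7))² + (2−15)² = 256 + 64 + 169 = 489
|YN2|² = (4−(-15))² + (1−(-18))² + (2−(-8))² = 361 + 361 + 100 = 822
|YN3|² = (4−(-13))² + (1−11)² + (2−1)² = 289 + 100 + 1 = 390
|YN4|² = (4−(-9))² + (1−7)² + (2−5)² = 169 + 36 + 9 = 214
|YN5|² = (4−9)² + (1−9)² + (2−(-1))² = 25 + 64 + 9 = 98
|YN6|² = (4−12)² + (1−(-1))² + (2−15)² = 64 + 4 + 169 = 237
|YN7|² = (4−16)² + (1−(-14))² + (2−(-6))² = 144 + 225 + 64 = 433
|YN8|² = (4−(-1))² + (1−(-4))² + (2−15)² = 25 + 25 + 169 = 219
|YN9|² = (4−9)² + (1−18)² + (2−(-14))² = 25 + 289 + 256 = 570
d²(Y, N10) = (4−2)² + (1−5)² + (2−20)² = 4 + 16 + 324 = 344
d²(Y, N11) = (4−11)² + (1−20)² + (2−12)² = 49 + 361 + 100 = 510
The largest is to N2.

N2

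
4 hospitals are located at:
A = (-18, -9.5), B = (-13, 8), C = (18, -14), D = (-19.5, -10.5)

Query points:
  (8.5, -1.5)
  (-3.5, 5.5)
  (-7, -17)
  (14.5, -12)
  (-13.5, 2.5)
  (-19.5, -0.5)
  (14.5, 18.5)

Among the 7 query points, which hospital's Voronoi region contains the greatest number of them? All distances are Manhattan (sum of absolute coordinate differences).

(8.5, -1.5) — d to each: A:34.5, B:31, C:22, D:37 → nearest is C
(-3.5, 5.5) — d to each: A:29.5, B:12, C:41, D:32 → nearest is B
(-7, -17) — d to each: A:18.5, B:31, C:28, D:19 → nearest is A
(14.5, -12) — d to each: A:35, B:47.5, C:5.5, D:35.5 → nearest is C
(-13.5, 2.5) — d to each: A:16.5, B:6, C:48, D:19 → nearest is B
(-19.5, -0.5) — d to each: A:10.5, B:15, C:51, D:10 → nearest is D
(14.5, 18.5) — d to each: A:60.5, B:38, C:36, D:63 → nearest is C
Tally — A:1, B:2, C:3, D:1. C captures the most (3).

C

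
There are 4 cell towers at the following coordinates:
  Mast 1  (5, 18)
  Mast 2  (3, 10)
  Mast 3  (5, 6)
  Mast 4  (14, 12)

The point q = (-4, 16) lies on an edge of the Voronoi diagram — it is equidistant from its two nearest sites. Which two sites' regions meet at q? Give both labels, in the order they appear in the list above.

Mast 1 and Mast 2

Squared distances from q to each site:
d²(q, Mast 1) = (-4−5)² + (16−18)² = 81 + 4 = 85
d²(q, Mast 2) = (-4−3)² + (16−10)² = 49 + 36 = 85
d²(q, Mast 3) = (-4−5)² + (16−6)² = 81 + 100 = 181
d²(q, Mast 4) = (-4−14)² + (16−12)² = 324 + 16 = 340
q is equidistant from Mast 1 and Mast 2 (both at squared distance 85), and every other site is strictly farther — so q lies on the Mast 1–Mast 2 Voronoi edge.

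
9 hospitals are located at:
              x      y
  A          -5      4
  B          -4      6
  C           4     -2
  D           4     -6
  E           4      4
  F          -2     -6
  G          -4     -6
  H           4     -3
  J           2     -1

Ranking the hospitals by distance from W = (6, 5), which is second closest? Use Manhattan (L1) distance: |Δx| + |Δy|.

C

d(W,A) = |6−(-5)| + |5−4| = 11 + 1 = 12
d(W,B) = |6−(-4)| + |5−6| = 10 + 1 = 11
d(W,C) = |6−4| + |5−(-2)| = 2 + 7 = 9
d(W,D) = |6−4| + |5−(-6)| = 2 + 11 = 13
d(W,E) = |6−4| + |5−4| = 2 + 1 = 3
d(W,F) = |6−(-2)| + |5−(-6)| = 8 + 11 = 19
d(W,G) = |6−(-4)| + |5−(-6)| = 10 + 11 = 21
d(W,H) = |6−4| + |5−(-3)| = 2 + 8 = 10
d(W,J) = |6−2| + |5−(-1)| = 4 + 6 = 10
Sorted ascending: E, C, H, … — the second-nearest is C.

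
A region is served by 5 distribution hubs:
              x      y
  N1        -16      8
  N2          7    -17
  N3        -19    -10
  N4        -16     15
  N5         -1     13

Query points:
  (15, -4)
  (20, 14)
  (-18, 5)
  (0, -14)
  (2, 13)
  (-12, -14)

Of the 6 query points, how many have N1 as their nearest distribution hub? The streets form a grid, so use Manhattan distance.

1

(15, -4) — d to each: N1:43, N2:21, N3:40, N4:50, N5:33 → nearest is N2
(20, 14) — d to each: N1:42, N2:44, N3:63, N4:37, N5:22 → nearest is N5
(-18, 5) — d to each: N1:5, N2:47, N3:16, N4:12, N5:25 → nearest is N1
(0, -14) — d to each: N1:38, N2:10, N3:23, N4:45, N5:28 → nearest is N2
(2, 13) — d to each: N1:23, N2:35, N3:44, N4:20, N5:3 → nearest is N5
(-12, -14) — d to each: N1:26, N2:22, N3:11, N4:33, N5:38 → nearest is N3
1 of the 6 points has N1 as nearest.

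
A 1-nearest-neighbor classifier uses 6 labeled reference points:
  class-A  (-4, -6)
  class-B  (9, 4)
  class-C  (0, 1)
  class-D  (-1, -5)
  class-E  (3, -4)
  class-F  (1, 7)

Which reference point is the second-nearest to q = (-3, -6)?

class-D

Squared Euclidean distances:
d²(q, class-A) = 1 + 0 = 1
d²(q, class-B) = 144 + 100 = 244
d²(q, class-C) = 9 + 49 = 58
d²(q, class-D) = 4 + 1 = 5
d²(q, class-E) = 36 + 4 = 40
d²(q, class-F) = 16 + 169 = 185
Sorted ascending: class-A, class-D, class-E, … — the second-nearest is class-D.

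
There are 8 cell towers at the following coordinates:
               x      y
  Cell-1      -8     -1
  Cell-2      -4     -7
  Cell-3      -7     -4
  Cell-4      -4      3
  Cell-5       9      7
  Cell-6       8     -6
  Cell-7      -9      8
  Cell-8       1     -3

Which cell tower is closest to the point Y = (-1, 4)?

Cell-4

Since √ is increasing, it suffices to compare squared distances:
d²(Y, Cell-1) = (-1−(-8))² + (4−(-1))² = 49 + 25 = 74
d²(Y, Cell-2) = (-1−(-4))² + (4−(-7))² = 9 + 121 = 130
d²(Y, Cell-3) = (-1−(-7))² + (4−(-4))² = 36 + 64 = 100
d²(Y, Cell-4) = (-1−(-4))² + (4−3)² = 9 + 1 = 10
d²(Y, Cell-5) = (-1−9)² + (4−7)² = 100 + 9 = 109
d²(Y, Cell-6) = (-1−8)² + (4−(-6))² = 81 + 100 = 181
d²(Y, Cell-7) = (-1−(-9))² + (4−8)² = 64 + 16 = 80
d²(Y, Cell-8) = (-1−1)² + (4−(-3))² = 4 + 49 = 53
Minimum is at Cell-4.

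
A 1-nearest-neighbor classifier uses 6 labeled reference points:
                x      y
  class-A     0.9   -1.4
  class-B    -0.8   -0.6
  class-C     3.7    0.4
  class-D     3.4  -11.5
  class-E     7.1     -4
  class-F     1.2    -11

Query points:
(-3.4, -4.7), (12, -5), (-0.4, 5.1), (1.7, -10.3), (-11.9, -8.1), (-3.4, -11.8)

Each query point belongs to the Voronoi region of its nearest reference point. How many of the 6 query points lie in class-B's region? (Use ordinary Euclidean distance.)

3

(-3.4, -4.7) — d² to each: class-A:29.38, class-B:23.57, class-C:76.42, class-D:92.48, class-E:110.74, class-F:60.85 → nearest is class-B
(12, -5) — d² to each: class-A:136.17, class-B:183.2, class-C:98.05, class-D:116.21, class-E:25.01, class-F:152.64 → nearest is class-E
(-0.4, 5.1) — d² to each: class-A:43.94, class-B:32.65, class-C:38.9, class-D:290, class-E:139.06, class-F:261.77 → nearest is class-B
(1.7, -10.3) — d² to each: class-A:79.85, class-B:100.34, class-C:118.49, class-D:4.33, class-E:68.85, class-F:0.74 → nearest is class-F
(-11.9, -8.1) — d² to each: class-A:208.73, class-B:179.46, class-C:315.61, class-D:245.65, class-E:377.81, class-F:180.02 → nearest is class-B
(-3.4, -11.8) — d² to each: class-A:126.65, class-B:132.2, class-C:199.25, class-D:46.33, class-E:171.09, class-F:21.8 → nearest is class-F
3 of the 6 points have class-B as nearest.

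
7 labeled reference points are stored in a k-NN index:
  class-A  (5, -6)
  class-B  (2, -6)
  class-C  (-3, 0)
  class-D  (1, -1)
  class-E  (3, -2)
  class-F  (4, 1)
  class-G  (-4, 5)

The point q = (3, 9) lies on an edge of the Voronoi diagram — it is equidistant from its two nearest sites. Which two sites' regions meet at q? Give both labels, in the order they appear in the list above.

class-F and class-G

Squared distances from q to each site:
d²(q, class-A) = (3−5)² + (9−(-6))² = 4 + 225 = 229
d²(q, class-B) = (3−2)² + (9−(-6))² = 1 + 225 = 226
d²(q, class-C) = (3−(-3))² + (9−0)² = 36 + 81 = 117
d²(q, class-D) = (3−1)² + (9−(-1))² = 4 + 100 = 104
d²(q, class-E) = (3−3)² + (9−(-2))² = 0 + 121 = 121
d²(q, class-F) = (3−4)² + (9−1)² = 1 + 64 = 65
d²(q, class-G) = (3−(-4))² + (9−5)² = 49 + 16 = 65
q is equidistant from class-F and class-G (both at squared distance 65), and every other site is strictly farther — so q lies on the class-F–class-G Voronoi edge.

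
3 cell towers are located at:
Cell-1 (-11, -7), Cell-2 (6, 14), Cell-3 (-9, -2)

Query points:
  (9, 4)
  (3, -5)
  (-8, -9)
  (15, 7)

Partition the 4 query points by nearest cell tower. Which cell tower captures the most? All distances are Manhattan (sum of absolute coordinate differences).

Cell-2

(9, 4) — d to each: Cell-1:31, Cell-2:13, Cell-3:24 → nearest is Cell-2
(3, -5) — d to each: Cell-1:16, Cell-2:22, Cell-3:15 → nearest is Cell-3
(-8, -9) — d to each: Cell-1:5, Cell-2:37, Cell-3:8 → nearest is Cell-1
(15, 7) — d to each: Cell-1:40, Cell-2:16, Cell-3:33 → nearest is Cell-2
Tally — Cell-1:1, Cell-2:2, Cell-3:1. Cell-2 captures the most (2).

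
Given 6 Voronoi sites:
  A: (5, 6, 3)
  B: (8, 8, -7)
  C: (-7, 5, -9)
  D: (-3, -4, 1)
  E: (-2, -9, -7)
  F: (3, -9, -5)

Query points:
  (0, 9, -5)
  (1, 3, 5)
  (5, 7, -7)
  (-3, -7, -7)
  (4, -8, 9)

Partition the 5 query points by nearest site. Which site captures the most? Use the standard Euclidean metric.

B

(0, 9, -5) — d² to each: A:98, B:69, C:81, D:214, E:332, F:333 → nearest is B
(1, 3, 5) — d² to each: A:29, B:218, C:264, D:81, E:297, F:248 → nearest is A
(5, 7, -7) — d² to each: A:101, B:10, C:152, D:249, E:305, F:264 → nearest is B
(-3, -7, -7) — d² to each: A:333, B:346, C:164, D:73, E:5, F:44 → nearest is E
(4, -8, 9) — d² to each: A:233, B:528, C:614, D:129, E:293, F:198 → nearest is D
Tally — A:1, B:2, D:1, E:1. B captures the most (2).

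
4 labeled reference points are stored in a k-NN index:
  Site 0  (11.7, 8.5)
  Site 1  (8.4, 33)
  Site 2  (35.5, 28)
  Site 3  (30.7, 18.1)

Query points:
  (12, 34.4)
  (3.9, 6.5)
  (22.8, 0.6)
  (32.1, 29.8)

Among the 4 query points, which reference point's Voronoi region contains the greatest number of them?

Site 0

(12, 34.4) — d² to each: Site 0:670.9, Site 1:14.92, Site 2:593.21, Site 3:615.38 → nearest is Site 1
(3.9, 6.5) — d² to each: Site 0:64.84, Site 1:722.5, Site 2:1460.81, Site 3:852.8 → nearest is Site 0
(22.8, 0.6) — d² to each: Site 0:185.62, Site 1:1257.12, Site 2:912.05, Site 3:368.66 → nearest is Site 0
(32.1, 29.8) — d² to each: Site 0:869.85, Site 1:571.93, Site 2:14.8, Site 3:138.85 → nearest is Site 2
Tally — Site 0:2, Site 1:1, Site 2:1. Site 0 captures the most (2).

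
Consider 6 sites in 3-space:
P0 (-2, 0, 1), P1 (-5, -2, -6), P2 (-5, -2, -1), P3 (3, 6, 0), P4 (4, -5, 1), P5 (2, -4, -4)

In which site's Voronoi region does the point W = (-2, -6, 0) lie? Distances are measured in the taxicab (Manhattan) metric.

d(W,P0) = |-2−(-2)| + |-6−0| + |0−1| = 0 + 6 + 1 = 7
d(W,P1) = |-2−(-5)| + |-6−(-2)| + |0−(-6)| = 3 + 4 + 6 = 13
d(W,P2) = |-2−(-5)| + |-6−(-2)| + |0−(-1)| = 3 + 4 + 1 = 8
d(W,P3) = |-2−3| + |-6−6| + |0−0| = 5 + 12 + 0 = 17
d(W,P4) = |-2−4| + |-6−(-5)| + |0−1| = 6 + 1 + 1 = 8
d(W,P5) = |-2−2| + |-6−(-4)| + |0−(-4)| = 4 + 2 + 4 = 10
P0 is nearest.

P0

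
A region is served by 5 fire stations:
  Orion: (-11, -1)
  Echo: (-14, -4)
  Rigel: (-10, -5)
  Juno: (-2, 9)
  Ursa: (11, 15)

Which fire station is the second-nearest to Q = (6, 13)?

Juno

Compare squared distances (the ordering matches that of the actual distances):
d²(Q, Orion) = (6−(-11))² + (13−(-1))² = 289 + 196 = 485
d²(Q, Echo) = (6−(-14))² + (13−(-4))² = 400 + 289 = 689
d²(Q, Rigel) = (6−(-10))² + (13−(-5))² = 256 + 324 = 580
d²(Q, Juno) = (6−(-2))² + (13−9)² = 64 + 16 = 80
d²(Q, Ursa) = (6−11)² + (13−15)² = 25 + 4 = 29
Sorted ascending: Ursa, Juno, Orion, … — the second-nearest is Juno.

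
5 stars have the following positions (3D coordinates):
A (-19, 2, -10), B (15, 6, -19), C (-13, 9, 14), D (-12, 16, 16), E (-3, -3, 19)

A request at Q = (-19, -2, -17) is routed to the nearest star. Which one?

A

Compare squared distances (the ordering matches that of the actual distances):
|QA|² = (-19−(-19))² + (-2−2)² + (-17−(-10))² = 0 + 16 + 49 = 65
|QB|² = (-19−15)² + (-2−6)² + (-17−(-19))² = 1156 + 64 + 4 = 1224
|QC|² = (-19−(-13))² + (-2−9)² + (-17−14)² = 36 + 121 + 961 = 1118
|QD|² = (-19−(-12))² + (-2−16)² + (-17−16)² = 49 + 324 + 1089 = 1462
|QE|² = (-19−(-3))² + (-2−(-3))² + (-17−19)² = 256 + 1 + 1296 = 1553
Minimum is at A.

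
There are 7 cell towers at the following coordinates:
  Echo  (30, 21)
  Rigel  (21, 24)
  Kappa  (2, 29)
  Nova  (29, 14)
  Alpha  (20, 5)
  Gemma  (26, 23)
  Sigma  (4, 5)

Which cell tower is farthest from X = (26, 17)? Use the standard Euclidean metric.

Kappa

Compare squared distances (the ordering matches that of the actual distances):
d²(X, Echo) = (26−30)² + (17−21)² = 16 + 16 = 32
d²(X, Rigel) = (26−21)² + (17−24)² = 25 + 49 = 74
d²(X, Kappa) = (26−2)² + (17−29)² = 576 + 144 = 720
d²(X, Nova) = (26−29)² + (17−14)² = 9 + 9 = 18
d²(X, Alpha) = (26−20)² + (17−5)² = 36 + 144 = 180
d²(X, Gemma) = (26−26)² + (17−23)² = 0 + 36 = 36
d²(X, Sigma) = (26−4)² + (17−5)² = 484 + 144 = 628
The largest is to Kappa.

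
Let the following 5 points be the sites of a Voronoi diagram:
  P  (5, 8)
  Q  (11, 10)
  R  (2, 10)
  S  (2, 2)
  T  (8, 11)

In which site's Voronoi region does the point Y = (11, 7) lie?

Compare squared distances (the ordering matches that of the actual distances):
|YP|² = (11−5)² + (7−8)² = 36 + 1 = 37
|YQ|² = (11−11)² + (7−10)² = 0 + 9 = 9
|YR|² = (11−2)² + (7−10)² = 81 + 9 = 90
|YS|² = (11−2)² + (7−2)² = 81 + 25 = 106
|YT|² = (11−8)² + (7−11)² = 9 + 16 = 25
Q is nearest.

Q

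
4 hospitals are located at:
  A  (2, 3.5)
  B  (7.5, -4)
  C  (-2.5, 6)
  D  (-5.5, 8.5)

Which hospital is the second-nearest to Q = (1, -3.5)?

A

Squared Euclidean distances:
|QA|² = (1−2)² + (-3.5−3.5)² = 1 + 49 = 50
|QB|² = (1−7.5)² + (-3.5−(-4))² = 42.25 + 0.25 = 42.5
|QC|² = (1−(-2.5))² + (-3.5−6)² = 12.25 + 90.25 = 102.5
|QD|² = (1−(-5.5))² + (-3.5−8.5)² = 42.25 + 144 = 186.25
Sorted ascending: B, A, C, … — the second-nearest is A.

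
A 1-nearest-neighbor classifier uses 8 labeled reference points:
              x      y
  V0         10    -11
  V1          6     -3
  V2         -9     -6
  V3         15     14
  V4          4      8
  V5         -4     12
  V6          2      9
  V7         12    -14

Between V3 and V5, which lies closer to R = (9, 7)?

Compare squared distances:
|RV3|² = (9−15)² + (7−14)² = 36 + 49 = 85
|RV5|² = (9−(-4))² + (7−12)² = 169 + 25 = 194
85 < 194, so V3 is closer.

V3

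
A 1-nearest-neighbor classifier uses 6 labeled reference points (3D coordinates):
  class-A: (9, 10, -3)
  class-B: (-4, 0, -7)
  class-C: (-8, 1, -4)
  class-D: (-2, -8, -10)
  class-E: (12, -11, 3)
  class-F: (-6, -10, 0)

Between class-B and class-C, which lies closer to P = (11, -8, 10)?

class-B

Compare squared distances:
d²(P, class-B) = (11−(-4))² + (-8−0)² + (10−(-7))² = 225 + 64 + 289 = 578
d²(P, class-C) = (11−(-8))² + (-8−1)² + (10−(-4))² = 361 + 81 + 196 = 638
578 < 638, so class-B is closer.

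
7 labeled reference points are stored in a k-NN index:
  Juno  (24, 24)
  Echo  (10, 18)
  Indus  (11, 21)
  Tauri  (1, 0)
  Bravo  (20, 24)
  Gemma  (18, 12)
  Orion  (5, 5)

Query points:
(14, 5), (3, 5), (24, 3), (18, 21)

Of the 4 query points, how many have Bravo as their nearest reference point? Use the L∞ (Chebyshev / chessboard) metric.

1

(14, 5) — d to each: Juno:19, Echo:13, Indus:16, Tauri:13, Bravo:19, Gemma:7, Orion:9 → nearest is Gemma
(3, 5) — d to each: Juno:21, Echo:13, Indus:16, Tauri:5, Bravo:19, Gemma:15, Orion:2 → nearest is Orion
(24, 3) — d to each: Juno:21, Echo:15, Indus:18, Tauri:23, Bravo:21, Gemma:9, Orion:19 → nearest is Gemma
(18, 21) — d to each: Juno:6, Echo:8, Indus:7, Tauri:21, Bravo:3, Gemma:9, Orion:16 → nearest is Bravo
1 of the 4 points has Bravo as nearest.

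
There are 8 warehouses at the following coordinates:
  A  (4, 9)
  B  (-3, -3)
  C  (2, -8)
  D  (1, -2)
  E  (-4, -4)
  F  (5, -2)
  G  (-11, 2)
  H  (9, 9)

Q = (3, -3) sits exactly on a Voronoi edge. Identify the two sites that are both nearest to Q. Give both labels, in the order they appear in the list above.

D and F

Squared distances from Q to each site:
|QA|² = (3−4)² + (-3−9)² = 1 + 144 = 145
|QB|² = (3−(-3))² + (-3−(-3))² = 36 + 0 = 36
|QC|² = (3−2)² + (-3−(-8))² = 1 + 25 = 26
|QD|² = (3−1)² + (-3−(-2))² = 4 + 1 = 5
|QE|² = (3−(-4))² + (-3−(-4))² = 49 + 1 = 50
|QF|² = (3−5)² + (-3−(-2))² = 4 + 1 = 5
|QG|² = (3−(-11))² + (-3−2)² = 196 + 25 = 221
|QH|² = (3−9)² + (-3−9)² = 36 + 144 = 180
Q is equidistant from D and F (both at squared distance 5), and every other site is strictly farther — so Q lies on the D–F Voronoi edge.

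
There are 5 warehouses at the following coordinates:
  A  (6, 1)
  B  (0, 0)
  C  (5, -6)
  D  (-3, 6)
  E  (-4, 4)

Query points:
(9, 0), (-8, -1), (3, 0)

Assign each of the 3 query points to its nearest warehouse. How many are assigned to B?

(9, 0) — d² to each: A:10, B:81, C:52, D:180, E:185 → nearest is A
(-8, -1) — d² to each: A:200, B:65, C:194, D:74, E:41 → nearest is E
(3, 0) — d² to each: A:10, B:9, C:40, D:72, E:65 → nearest is B
1 of the 3 points has B as nearest.

1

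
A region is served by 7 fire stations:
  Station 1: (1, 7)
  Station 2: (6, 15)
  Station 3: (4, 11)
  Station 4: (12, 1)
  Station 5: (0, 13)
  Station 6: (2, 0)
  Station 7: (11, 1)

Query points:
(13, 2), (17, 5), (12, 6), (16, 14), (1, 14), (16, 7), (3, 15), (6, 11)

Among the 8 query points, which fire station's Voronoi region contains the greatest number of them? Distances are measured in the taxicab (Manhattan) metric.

(13, 2) — d to each: Station 1:17, Station 2:20, Station 3:18, Station 4:2, Station 5:24, Station 6:13, Station 7:3 → nearest is Station 4
(17, 5) — d to each: Station 1:18, Station 2:21, Station 3:19, Station 4:9, Station 5:25, Station 6:20, Station 7:10 → nearest is Station 4
(12, 6) — d to each: Station 1:12, Station 2:15, Station 3:13, Station 4:5, Station 5:19, Station 6:16, Station 7:6 → nearest is Station 4
(16, 14) — d to each: Station 1:22, Station 2:11, Station 3:15, Station 4:17, Station 5:17, Station 6:28, Station 7:18 → nearest is Station 2
(1, 14) — d to each: Station 1:7, Station 2:6, Station 3:6, Station 4:24, Station 5:2, Station 6:15, Station 7:23 → nearest is Station 5
(16, 7) — d to each: Station 1:15, Station 2:18, Station 3:16, Station 4:10, Station 5:22, Station 6:21, Station 7:11 → nearest is Station 4
(3, 15) — d to each: Station 1:10, Station 2:3, Station 3:5, Station 4:23, Station 5:5, Station 6:16, Station 7:22 → nearest is Station 2
(6, 11) — d to each: Station 1:9, Station 2:4, Station 3:2, Station 4:16, Station 5:8, Station 6:15, Station 7:15 → nearest is Station 3
Tally — Station 2:2, Station 3:1, Station 4:4, Station 5:1. Station 4 captures the most (4).

Station 4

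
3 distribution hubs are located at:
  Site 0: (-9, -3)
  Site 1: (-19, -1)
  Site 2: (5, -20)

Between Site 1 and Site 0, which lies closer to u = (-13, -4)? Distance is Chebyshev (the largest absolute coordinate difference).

Site 0

d(u, Site 1) = max(6, 3) = 6
d(u, Site 0) = max(4, 1) = 4
6 > 4, so Site 0 is closer.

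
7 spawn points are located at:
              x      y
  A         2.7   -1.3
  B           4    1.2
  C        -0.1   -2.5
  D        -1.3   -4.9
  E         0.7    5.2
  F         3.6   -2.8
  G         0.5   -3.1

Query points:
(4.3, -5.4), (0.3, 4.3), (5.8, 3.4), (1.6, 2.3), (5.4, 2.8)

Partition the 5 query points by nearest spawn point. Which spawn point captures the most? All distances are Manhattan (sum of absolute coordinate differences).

B

(4.3, -5.4) — d to each: A:5.7, B:6.9, C:7.3, D:6.1, E:14.2, F:3.3, G:6.1 → nearest is F
(0.3, 4.3) — d to each: A:8, B:6.8, C:7.2, D:10.8, E:1.3, F:10.4, G:7.6 → nearest is E
(5.8, 3.4) — d to each: A:7.8, B:4, C:11.8, D:15.4, E:6.9, F:8.4, G:11.8 → nearest is B
(1.6, 2.3) — d to each: A:4.7, B:3.5, C:6.5, D:10.1, E:3.8, F:7.1, G:6.5 → nearest is B
(5.4, 2.8) — d to each: A:6.8, B:3, C:10.8, D:14.4, E:7.1, F:7.4, G:10.8 → nearest is B
Tally — B:3, E:1, F:1. B captures the most (3).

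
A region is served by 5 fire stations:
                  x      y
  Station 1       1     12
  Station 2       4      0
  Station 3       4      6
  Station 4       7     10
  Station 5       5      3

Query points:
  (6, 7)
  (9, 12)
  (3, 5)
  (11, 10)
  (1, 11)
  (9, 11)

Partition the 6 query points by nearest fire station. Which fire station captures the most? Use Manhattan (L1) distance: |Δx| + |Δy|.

(6, 7) — d to each: Station 1:10, Station 2:9, Station 3:3, Station 4:4, Station 5:5 → nearest is Station 3
(9, 12) — d to each: Station 1:8, Station 2:17, Station 3:11, Station 4:4, Station 5:13 → nearest is Station 4
(3, 5) — d to each: Station 1:9, Station 2:6, Station 3:2, Station 4:9, Station 5:4 → nearest is Station 3
(11, 10) — d to each: Station 1:12, Station 2:17, Station 3:11, Station 4:4, Station 5:13 → nearest is Station 4
(1, 11) — d to each: Station 1:1, Station 2:14, Station 3:8, Station 4:7, Station 5:12 → nearest is Station 1
(9, 11) — d to each: Station 1:9, Station 2:16, Station 3:10, Station 4:3, Station 5:12 → nearest is Station 4
Tally — Station 1:1, Station 3:2, Station 4:3. Station 4 captures the most (3).

Station 4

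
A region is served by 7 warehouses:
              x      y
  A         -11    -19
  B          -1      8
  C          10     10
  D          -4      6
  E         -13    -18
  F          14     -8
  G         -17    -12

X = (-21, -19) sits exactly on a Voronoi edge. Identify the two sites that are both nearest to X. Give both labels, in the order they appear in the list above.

E and G

Squared distances from X to each site:
|XA|² = 100 + 0 = 100
|XB|² = 400 + 729 = 1129
|XC|² = 961 + 841 = 1802
|XD|² = 289 + 625 = 914
|XE|² = 64 + 1 = 65
|XF|² = 1225 + 121 = 1346
|XG|² = 16 + 49 = 65
X is equidistant from E and G (both at squared distance 65), and every other site is strictly farther — so X lies on the E–G Voronoi edge.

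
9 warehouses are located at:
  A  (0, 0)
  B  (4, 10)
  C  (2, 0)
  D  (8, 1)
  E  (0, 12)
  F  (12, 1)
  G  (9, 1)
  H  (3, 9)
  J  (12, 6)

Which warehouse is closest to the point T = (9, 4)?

G

Compare squared distances (the ordering matches that of the actual distances):
|TA|² = 81 + 16 = 97
|TB|² = 25 + 36 = 61
|TC|² = 49 + 16 = 65
|TD|² = 1 + 9 = 10
|TE|² = 81 + 64 = 145
|TF|² = 9 + 9 = 18
|TG|² = 0 + 9 = 9
|TH|² = 36 + 25 = 61
|TJ|² = 9 + 4 = 13
The smallest is to G, so T lies in the Voronoi region of G.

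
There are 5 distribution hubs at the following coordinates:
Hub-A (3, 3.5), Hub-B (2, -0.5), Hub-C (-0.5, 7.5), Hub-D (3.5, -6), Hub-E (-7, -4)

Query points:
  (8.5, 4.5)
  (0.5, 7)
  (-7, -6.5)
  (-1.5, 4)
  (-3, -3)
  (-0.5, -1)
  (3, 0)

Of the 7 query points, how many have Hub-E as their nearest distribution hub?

(8.5, 4.5) — d² to each: Hub-A:31.25, Hub-B:67.25, Hub-C:90, Hub-D:135.25, Hub-E:312.5 → nearest is Hub-A
(0.5, 7) — d² to each: Hub-A:18.5, Hub-B:58.5, Hub-C:1.25, Hub-D:178, Hub-E:177.25 → nearest is Hub-C
(-7, -6.5) — d² to each: Hub-A:200, Hub-B:117, Hub-C:238.25, Hub-D:110.5, Hub-E:6.25 → nearest is Hub-E
(-1.5, 4) — d² to each: Hub-A:20.5, Hub-B:32.5, Hub-C:13.25, Hub-D:125, Hub-E:94.25 → nearest is Hub-C
(-3, -3) — d² to each: Hub-A:78.25, Hub-B:31.25, Hub-C:116.5, Hub-D:51.25, Hub-E:17 → nearest is Hub-E
(-0.5, -1) — d² to each: Hub-A:32.5, Hub-B:6.5, Hub-C:72.25, Hub-D:41, Hub-E:51.25 → nearest is Hub-B
(3, 0) — d² to each: Hub-A:12.25, Hub-B:1.25, Hub-C:68.5, Hub-D:36.25, Hub-E:116 → nearest is Hub-B
2 of the 7 points have Hub-E as nearest.

2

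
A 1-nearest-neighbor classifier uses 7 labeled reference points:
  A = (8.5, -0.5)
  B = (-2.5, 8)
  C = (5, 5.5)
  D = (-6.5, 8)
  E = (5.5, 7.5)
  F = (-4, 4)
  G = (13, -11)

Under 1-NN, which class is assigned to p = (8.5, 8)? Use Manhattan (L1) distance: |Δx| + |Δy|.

d(p,A) = |8.5−8.5| + |8−(-0.5)| = 0 + 8.5 = 8.5
d(p,B) = |8.5−(-2.5)| + |8−8| = 11 + 0 = 11
d(p,C) = |8.5−5| + |8−5.5| = 3.5 + 2.5 = 6
d(p,D) = |8.5−(-6.5)| + |8−8| = 15 + 0 = 15
d(p,E) = |8.5−5.5| + |8−7.5| = 3 + 0.5 = 3.5
d(p,F) = |8.5−(-4)| + |8−4| = 12.5 + 4 = 16.5
d(p,G) = |8.5−13| + |8−(-11)| = 4.5 + 19 = 23.5
E is nearest.

E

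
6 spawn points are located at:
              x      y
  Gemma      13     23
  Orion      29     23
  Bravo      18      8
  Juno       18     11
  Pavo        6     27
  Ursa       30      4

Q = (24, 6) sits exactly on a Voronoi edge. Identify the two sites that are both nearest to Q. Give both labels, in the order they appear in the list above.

Bravo and Ursa

Squared distances from Q to each site:
d²(Q, Gemma) = (24−13)² + (6−23)² = 121 + 289 = 410
d²(Q, Orion) = (24−29)² + (6−23)² = 25 + 289 = 314
d²(Q, Bravo) = (24−18)² + (6−8)² = 36 + 4 = 40
d²(Q, Juno) = (24−18)² + (6−11)² = 36 + 25 = 61
d²(Q, Pavo) = (24−6)² + (6−27)² = 324 + 441 = 765
d²(Q, Ursa) = (24−30)² + (6−4)² = 36 + 4 = 40
Q is equidistant from Bravo and Ursa (both at squared distance 40), and every other site is strictly farther — so Q lies on the Bravo–Ursa Voronoi edge.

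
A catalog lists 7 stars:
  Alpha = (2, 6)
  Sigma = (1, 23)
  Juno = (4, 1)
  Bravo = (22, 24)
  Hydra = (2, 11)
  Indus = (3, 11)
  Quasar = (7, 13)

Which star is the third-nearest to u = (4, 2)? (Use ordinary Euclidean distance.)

Indus

Compare squared distances (the ordering matches that of the actual distances):
d²(u, Alpha) = (4−2)² + (2−6)² = 4 + 16 = 20
d²(u, Sigma) = (4−1)² + (2−23)² = 9 + 441 = 450
d²(u, Juno) = (4−4)² + (2−1)² = 0 + 1 = 1
d²(u, Bravo) = (4−22)² + (2−24)² = 324 + 484 = 808
d²(u, Hydra) = (4−2)² + (2−11)² = 4 + 81 = 85
d²(u, Indus) = (4−3)² + (2−11)² = 1 + 81 = 82
d²(u, Quasar) = (4−7)² + (2−13)² = 9 + 121 = 130
Sorted ascending: Juno, Alpha, Indus, Hydra, … — the third-nearest is Indus.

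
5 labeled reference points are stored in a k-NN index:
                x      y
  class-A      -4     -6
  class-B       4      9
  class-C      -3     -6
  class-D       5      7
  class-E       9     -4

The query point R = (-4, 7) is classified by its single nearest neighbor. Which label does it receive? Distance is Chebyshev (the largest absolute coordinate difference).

d(R, class-A) = max(0, 13) = 13
d(R, class-B) = max(8, 2) = 8
d(R, class-C) = max(1, 13) = 13
d(R, class-D) = max(9, 0) = 9
d(R, class-E) = max(13, 11) = 13
class-B is nearest.

class-B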